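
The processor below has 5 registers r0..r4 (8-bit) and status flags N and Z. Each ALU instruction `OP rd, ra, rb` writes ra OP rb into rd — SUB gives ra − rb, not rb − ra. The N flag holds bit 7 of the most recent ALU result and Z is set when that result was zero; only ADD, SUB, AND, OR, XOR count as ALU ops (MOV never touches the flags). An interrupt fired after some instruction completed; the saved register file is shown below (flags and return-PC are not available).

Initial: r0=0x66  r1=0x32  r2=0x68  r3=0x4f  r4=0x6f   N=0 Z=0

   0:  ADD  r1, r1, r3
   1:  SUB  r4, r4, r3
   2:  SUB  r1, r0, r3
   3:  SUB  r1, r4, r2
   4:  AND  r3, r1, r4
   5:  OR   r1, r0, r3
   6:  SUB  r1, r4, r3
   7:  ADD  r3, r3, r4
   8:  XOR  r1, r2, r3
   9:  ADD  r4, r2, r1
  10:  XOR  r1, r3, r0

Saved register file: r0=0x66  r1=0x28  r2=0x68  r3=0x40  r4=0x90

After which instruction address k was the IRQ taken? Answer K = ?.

K = 9

after  0: r0=0x66 r1=0x81 r2=0x68 r3=0x4f r4=0x6f  N=1 Z=0
after  1: r0=0x66 r1=0x81 r2=0x68 r3=0x4f r4=0x20  N=0 Z=0
after  2: r0=0x66 r1=0x17 r2=0x68 r3=0x4f r4=0x20  N=0 Z=0
after  3: r0=0x66 r1=0xb8 r2=0x68 r3=0x4f r4=0x20  N=1 Z=0
after  4: r0=0x66 r1=0xb8 r2=0x68 r3=0x20 r4=0x20  N=0 Z=0
after  5: r0=0x66 r1=0x66 r2=0x68 r3=0x20 r4=0x20  N=0 Z=0
after  6: r0=0x66 r1=0x00 r2=0x68 r3=0x20 r4=0x20  N=0 Z=1
after  7: r0=0x66 r1=0x00 r2=0x68 r3=0x40 r4=0x20  N=0 Z=0
after  8: r0=0x66 r1=0x28 r2=0x68 r3=0x40 r4=0x20  N=0 Z=0
after  9: r0=0x66 r1=0x28 r2=0x68 r3=0x40 r4=0x90  N=1 Z=0
-- IRQ taken; context saved, return-PC = 10 --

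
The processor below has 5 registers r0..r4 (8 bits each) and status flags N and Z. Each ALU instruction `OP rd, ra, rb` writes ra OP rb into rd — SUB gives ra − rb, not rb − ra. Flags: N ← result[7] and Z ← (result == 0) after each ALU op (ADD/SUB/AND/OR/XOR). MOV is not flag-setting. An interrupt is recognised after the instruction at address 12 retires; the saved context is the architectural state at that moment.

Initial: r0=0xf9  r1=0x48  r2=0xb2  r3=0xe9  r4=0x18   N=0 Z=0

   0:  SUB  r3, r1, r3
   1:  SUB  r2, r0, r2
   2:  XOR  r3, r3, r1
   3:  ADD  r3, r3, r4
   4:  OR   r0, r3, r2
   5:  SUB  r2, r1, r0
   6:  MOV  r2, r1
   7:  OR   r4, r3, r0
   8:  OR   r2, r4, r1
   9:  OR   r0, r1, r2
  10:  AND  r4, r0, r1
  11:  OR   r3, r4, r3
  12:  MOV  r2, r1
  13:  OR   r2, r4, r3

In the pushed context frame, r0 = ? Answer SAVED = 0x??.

SAVED = 0x6f

after  0: r0=0xf9 r1=0x48 r2=0xb2 r3=0x5f r4=0x18  N=0 Z=0
after  1: r0=0xf9 r1=0x48 r2=0x47 r3=0x5f r4=0x18  N=0 Z=0
after  2: r0=0xf9 r1=0x48 r2=0x47 r3=0x17 r4=0x18  N=0 Z=0
after  3: r0=0xf9 r1=0x48 r2=0x47 r3=0x2f r4=0x18  N=0 Z=0
after  4: r0=0x6f r1=0x48 r2=0x47 r3=0x2f r4=0x18  N=0 Z=0
after  5: r0=0x6f r1=0x48 r2=0xd9 r3=0x2f r4=0x18  N=1 Z=0
after  6: r0=0x6f r1=0x48 r2=0x48 r3=0x2f r4=0x18  N=1 Z=0
after  7: r0=0x6f r1=0x48 r2=0x48 r3=0x2f r4=0x6f  N=0 Z=0
after  8: r0=0x6f r1=0x48 r2=0x6f r3=0x2f r4=0x6f  N=0 Z=0
after  9: r0=0x6f r1=0x48 r2=0x6f r3=0x2f r4=0x6f  N=0 Z=0
after 10: r0=0x6f r1=0x48 r2=0x6f r3=0x2f r4=0x48  N=0 Z=0
after 11: r0=0x6f r1=0x48 r2=0x6f r3=0x6f r4=0x48  N=0 Z=0
after 12: r0=0x6f r1=0x48 r2=0x48 r3=0x6f r4=0x48  N=0 Z=0
-- IRQ taken; context saved, return-PC = 13 --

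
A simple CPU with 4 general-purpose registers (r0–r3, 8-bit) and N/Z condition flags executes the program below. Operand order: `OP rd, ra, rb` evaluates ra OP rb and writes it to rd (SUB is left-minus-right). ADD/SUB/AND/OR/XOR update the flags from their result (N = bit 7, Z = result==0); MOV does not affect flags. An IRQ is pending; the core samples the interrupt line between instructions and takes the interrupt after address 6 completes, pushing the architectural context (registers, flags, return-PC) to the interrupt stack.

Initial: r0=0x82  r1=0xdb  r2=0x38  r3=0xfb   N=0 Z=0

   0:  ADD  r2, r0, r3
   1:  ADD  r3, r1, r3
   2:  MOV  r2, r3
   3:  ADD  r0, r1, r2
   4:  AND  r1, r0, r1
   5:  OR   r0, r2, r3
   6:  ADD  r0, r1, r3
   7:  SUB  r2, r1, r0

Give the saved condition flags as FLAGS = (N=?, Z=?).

FLAGS = (N=0, Z=0)

after  0: r0=0x82 r1=0xdb r2=0x7d r3=0xfb  N=0 Z=0
after  1: r0=0x82 r1=0xdb r2=0x7d r3=0xd6  N=1 Z=0
after  2: r0=0x82 r1=0xdb r2=0xd6 r3=0xd6  N=1 Z=0
after  3: r0=0xb1 r1=0xdb r2=0xd6 r3=0xd6  N=1 Z=0
after  4: r0=0xb1 r1=0x91 r2=0xd6 r3=0xd6  N=1 Z=0
after  5: r0=0xd6 r1=0x91 r2=0xd6 r3=0xd6  N=1 Z=0
after  6: r0=0x67 r1=0x91 r2=0xd6 r3=0xd6  N=0 Z=0
-- IRQ taken; context saved, return-PC = 7 --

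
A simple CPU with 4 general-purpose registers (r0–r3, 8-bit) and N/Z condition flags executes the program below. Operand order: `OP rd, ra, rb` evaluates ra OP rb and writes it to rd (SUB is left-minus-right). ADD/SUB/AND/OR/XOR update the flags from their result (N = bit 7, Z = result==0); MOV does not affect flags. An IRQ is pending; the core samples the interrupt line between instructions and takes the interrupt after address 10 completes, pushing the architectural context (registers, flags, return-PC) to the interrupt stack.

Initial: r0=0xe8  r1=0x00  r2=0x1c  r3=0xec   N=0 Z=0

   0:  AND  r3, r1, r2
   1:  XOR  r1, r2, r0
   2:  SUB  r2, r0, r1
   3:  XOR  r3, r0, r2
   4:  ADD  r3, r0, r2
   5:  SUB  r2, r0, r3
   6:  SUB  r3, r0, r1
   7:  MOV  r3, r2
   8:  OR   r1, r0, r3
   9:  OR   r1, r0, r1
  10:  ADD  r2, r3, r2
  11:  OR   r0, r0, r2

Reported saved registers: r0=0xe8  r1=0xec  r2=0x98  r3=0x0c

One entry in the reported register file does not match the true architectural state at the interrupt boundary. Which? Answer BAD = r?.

after  0: r0=0xe8 r1=0x00 r2=0x1c r3=0x00  N=0 Z=1
after  1: r0=0xe8 r1=0xf4 r2=0x1c r3=0x00  N=1 Z=0
after  2: r0=0xe8 r1=0xf4 r2=0xf4 r3=0x00  N=1 Z=0
after  3: r0=0xe8 r1=0xf4 r2=0xf4 r3=0x1c  N=0 Z=0
after  4: r0=0xe8 r1=0xf4 r2=0xf4 r3=0xdc  N=1 Z=0
after  5: r0=0xe8 r1=0xf4 r2=0x0c r3=0xdc  N=0 Z=0
after  6: r0=0xe8 r1=0xf4 r2=0x0c r3=0xf4  N=1 Z=0
after  7: r0=0xe8 r1=0xf4 r2=0x0c r3=0x0c  N=1 Z=0
after  8: r0=0xe8 r1=0xec r2=0x0c r3=0x0c  N=1 Z=0
after  9: r0=0xe8 r1=0xec r2=0x0c r3=0x0c  N=1 Z=0
after 10: r0=0xe8 r1=0xec r2=0x18 r3=0x0c  N=0 Z=0
-- IRQ taken; context saved, return-PC = 11 --
mismatch: r2: reported 0x98 vs actual 0x18

BAD = r2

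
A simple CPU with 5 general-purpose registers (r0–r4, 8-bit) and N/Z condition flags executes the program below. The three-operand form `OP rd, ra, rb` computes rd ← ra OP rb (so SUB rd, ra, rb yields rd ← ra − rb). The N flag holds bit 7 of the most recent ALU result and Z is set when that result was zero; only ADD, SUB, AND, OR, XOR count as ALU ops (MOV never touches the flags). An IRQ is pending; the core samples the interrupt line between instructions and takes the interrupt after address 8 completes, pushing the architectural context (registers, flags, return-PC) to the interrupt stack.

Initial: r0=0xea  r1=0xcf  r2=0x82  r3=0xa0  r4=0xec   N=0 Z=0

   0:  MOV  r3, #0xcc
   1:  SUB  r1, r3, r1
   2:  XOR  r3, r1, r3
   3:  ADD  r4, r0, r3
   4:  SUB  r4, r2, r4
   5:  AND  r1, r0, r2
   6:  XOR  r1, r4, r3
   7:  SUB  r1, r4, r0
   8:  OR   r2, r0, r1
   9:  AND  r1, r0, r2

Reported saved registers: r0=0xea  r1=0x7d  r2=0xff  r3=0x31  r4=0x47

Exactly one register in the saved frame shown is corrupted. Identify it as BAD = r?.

after  0: r0=0xea r1=0xcf r2=0x82 r3=0xcc r4=0xec  N=0 Z=0
after  1: r0=0xea r1=0xfd r2=0x82 r3=0xcc r4=0xec  N=1 Z=0
after  2: r0=0xea r1=0xfd r2=0x82 r3=0x31 r4=0xec  N=0 Z=0
after  3: r0=0xea r1=0xfd r2=0x82 r3=0x31 r4=0x1b  N=0 Z=0
after  4: r0=0xea r1=0xfd r2=0x82 r3=0x31 r4=0x67  N=0 Z=0
after  5: r0=0xea r1=0x82 r2=0x82 r3=0x31 r4=0x67  N=1 Z=0
after  6: r0=0xea r1=0x56 r2=0x82 r3=0x31 r4=0x67  N=0 Z=0
after  7: r0=0xea r1=0x7d r2=0x82 r3=0x31 r4=0x67  N=0 Z=0
after  8: r0=0xea r1=0x7d r2=0xff r3=0x31 r4=0x67  N=1 Z=0
-- IRQ taken; context saved, return-PC = 9 --
mismatch: r4: reported 0x47 vs actual 0x67

BAD = r4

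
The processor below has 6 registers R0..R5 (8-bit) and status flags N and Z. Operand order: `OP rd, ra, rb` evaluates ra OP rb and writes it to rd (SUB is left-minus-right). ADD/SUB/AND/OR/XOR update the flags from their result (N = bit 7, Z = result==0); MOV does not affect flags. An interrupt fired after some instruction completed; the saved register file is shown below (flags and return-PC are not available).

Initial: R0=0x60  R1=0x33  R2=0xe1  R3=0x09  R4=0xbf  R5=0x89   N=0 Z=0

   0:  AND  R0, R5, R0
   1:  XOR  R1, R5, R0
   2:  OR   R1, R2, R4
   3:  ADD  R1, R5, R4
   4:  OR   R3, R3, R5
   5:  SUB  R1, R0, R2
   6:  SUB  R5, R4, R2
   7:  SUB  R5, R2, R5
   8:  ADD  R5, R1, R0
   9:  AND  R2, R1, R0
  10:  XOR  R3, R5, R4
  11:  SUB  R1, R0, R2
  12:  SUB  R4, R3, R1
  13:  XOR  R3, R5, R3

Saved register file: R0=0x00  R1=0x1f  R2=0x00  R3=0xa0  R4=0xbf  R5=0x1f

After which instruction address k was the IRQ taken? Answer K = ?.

K = 10

after  0: R0=0x00 R1=0x33 R2=0xe1 R3=0x09 R4=0xbf R5=0x89  N=0 Z=1
after  1: R0=0x00 R1=0x89 R2=0xe1 R3=0x09 R4=0xbf R5=0x89  N=1 Z=0
after  2: R0=0x00 R1=0xff R2=0xe1 R3=0x09 R4=0xbf R5=0x89  N=1 Z=0
after  3: R0=0x00 R1=0x48 R2=0xe1 R3=0x09 R4=0xbf R5=0x89  N=0 Z=0
after  4: R0=0x00 R1=0x48 R2=0xe1 R3=0x89 R4=0xbf R5=0x89  N=1 Z=0
after  5: R0=0x00 R1=0x1f R2=0xe1 R3=0x89 R4=0xbf R5=0x89  N=0 Z=0
after  6: R0=0x00 R1=0x1f R2=0xe1 R3=0x89 R4=0xbf R5=0xde  N=1 Z=0
after  7: R0=0x00 R1=0x1f R2=0xe1 R3=0x89 R4=0xbf R5=0x03  N=0 Z=0
after  8: R0=0x00 R1=0x1f R2=0xe1 R3=0x89 R4=0xbf R5=0x1f  N=0 Z=0
after  9: R0=0x00 R1=0x1f R2=0x00 R3=0x89 R4=0xbf R5=0x1f  N=0 Z=1
after 10: R0=0x00 R1=0x1f R2=0x00 R3=0xa0 R4=0xbf R5=0x1f  N=1 Z=0
-- IRQ taken; context saved, return-PC = 11 --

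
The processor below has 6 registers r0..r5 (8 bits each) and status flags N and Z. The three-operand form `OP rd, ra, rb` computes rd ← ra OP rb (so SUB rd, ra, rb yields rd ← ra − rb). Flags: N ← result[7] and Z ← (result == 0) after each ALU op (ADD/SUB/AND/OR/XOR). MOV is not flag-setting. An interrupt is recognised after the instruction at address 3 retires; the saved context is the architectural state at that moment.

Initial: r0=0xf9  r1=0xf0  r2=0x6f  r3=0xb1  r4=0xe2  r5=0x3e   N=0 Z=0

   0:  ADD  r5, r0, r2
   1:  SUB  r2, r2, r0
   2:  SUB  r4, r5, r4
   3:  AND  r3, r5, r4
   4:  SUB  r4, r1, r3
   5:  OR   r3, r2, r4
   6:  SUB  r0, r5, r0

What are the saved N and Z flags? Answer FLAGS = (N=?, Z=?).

FLAGS = (N=0, Z=1)

after  0: r0=0xf9 r1=0xf0 r2=0x6f r3=0xb1 r4=0xe2 r5=0x68  N=0 Z=0
after  1: r0=0xf9 r1=0xf0 r2=0x76 r3=0xb1 r4=0xe2 r5=0x68  N=0 Z=0
after  2: r0=0xf9 r1=0xf0 r2=0x76 r3=0xb1 r4=0x86 r5=0x68  N=1 Z=0
after  3: r0=0xf9 r1=0xf0 r2=0x76 r3=0x00 r4=0x86 r5=0x68  N=0 Z=1
-- IRQ taken; context saved, return-PC = 4 --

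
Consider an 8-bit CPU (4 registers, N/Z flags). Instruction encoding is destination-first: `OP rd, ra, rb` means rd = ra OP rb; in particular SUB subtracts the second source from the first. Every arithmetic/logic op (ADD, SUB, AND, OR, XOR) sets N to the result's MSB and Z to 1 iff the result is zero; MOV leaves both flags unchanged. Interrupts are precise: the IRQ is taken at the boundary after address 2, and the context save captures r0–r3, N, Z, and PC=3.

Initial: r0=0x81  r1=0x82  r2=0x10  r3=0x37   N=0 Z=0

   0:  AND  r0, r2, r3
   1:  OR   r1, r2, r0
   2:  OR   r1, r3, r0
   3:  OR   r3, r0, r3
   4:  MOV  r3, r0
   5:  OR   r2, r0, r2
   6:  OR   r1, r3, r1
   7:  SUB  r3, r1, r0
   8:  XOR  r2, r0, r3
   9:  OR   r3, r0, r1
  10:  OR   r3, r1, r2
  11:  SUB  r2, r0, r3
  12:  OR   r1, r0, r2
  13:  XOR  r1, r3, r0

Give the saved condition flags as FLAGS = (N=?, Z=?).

after  0: r0=0x10 r1=0x82 r2=0x10 r3=0x37  N=0 Z=0
after  1: r0=0x10 r1=0x10 r2=0x10 r3=0x37  N=0 Z=0
after  2: r0=0x10 r1=0x37 r2=0x10 r3=0x37  N=0 Z=0
-- IRQ taken; context saved, return-PC = 3 --

FLAGS = (N=0, Z=0)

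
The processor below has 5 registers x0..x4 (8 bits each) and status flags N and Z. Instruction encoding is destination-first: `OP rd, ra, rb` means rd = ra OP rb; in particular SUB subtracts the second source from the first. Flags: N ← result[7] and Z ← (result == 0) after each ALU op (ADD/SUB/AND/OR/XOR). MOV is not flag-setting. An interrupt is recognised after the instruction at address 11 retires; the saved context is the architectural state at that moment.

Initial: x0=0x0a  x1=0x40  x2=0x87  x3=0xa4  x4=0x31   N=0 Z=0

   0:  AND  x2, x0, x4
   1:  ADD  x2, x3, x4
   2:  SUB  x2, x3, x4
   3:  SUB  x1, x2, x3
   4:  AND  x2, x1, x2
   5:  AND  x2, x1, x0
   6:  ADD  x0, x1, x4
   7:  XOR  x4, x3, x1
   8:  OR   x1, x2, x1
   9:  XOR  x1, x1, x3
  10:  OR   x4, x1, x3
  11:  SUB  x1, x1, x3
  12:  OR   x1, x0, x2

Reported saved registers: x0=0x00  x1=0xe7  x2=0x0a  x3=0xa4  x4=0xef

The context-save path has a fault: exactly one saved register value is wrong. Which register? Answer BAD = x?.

BAD = x1

after  0: x0=0x0a x1=0x40 x2=0x00 x3=0xa4 x4=0x31  N=0 Z=1
after  1: x0=0x0a x1=0x40 x2=0xd5 x3=0xa4 x4=0x31  N=1 Z=0
after  2: x0=0x0a x1=0x40 x2=0x73 x3=0xa4 x4=0x31  N=0 Z=0
after  3: x0=0x0a x1=0xcf x2=0x73 x3=0xa4 x4=0x31  N=1 Z=0
after  4: x0=0x0a x1=0xcf x2=0x43 x3=0xa4 x4=0x31  N=0 Z=0
after  5: x0=0x0a x1=0xcf x2=0x0a x3=0xa4 x4=0x31  N=0 Z=0
after  6: x0=0x00 x1=0xcf x2=0x0a x3=0xa4 x4=0x31  N=0 Z=1
after  7: x0=0x00 x1=0xcf x2=0x0a x3=0xa4 x4=0x6b  N=0 Z=0
after  8: x0=0x00 x1=0xcf x2=0x0a x3=0xa4 x4=0x6b  N=1 Z=0
after  9: x0=0x00 x1=0x6b x2=0x0a x3=0xa4 x4=0x6b  N=0 Z=0
after 10: x0=0x00 x1=0x6b x2=0x0a x3=0xa4 x4=0xef  N=1 Z=0
after 11: x0=0x00 x1=0xc7 x2=0x0a x3=0xa4 x4=0xef  N=1 Z=0
-- IRQ taken; context saved, return-PC = 12 --
mismatch: x1: reported 0xe7 vs actual 0xc7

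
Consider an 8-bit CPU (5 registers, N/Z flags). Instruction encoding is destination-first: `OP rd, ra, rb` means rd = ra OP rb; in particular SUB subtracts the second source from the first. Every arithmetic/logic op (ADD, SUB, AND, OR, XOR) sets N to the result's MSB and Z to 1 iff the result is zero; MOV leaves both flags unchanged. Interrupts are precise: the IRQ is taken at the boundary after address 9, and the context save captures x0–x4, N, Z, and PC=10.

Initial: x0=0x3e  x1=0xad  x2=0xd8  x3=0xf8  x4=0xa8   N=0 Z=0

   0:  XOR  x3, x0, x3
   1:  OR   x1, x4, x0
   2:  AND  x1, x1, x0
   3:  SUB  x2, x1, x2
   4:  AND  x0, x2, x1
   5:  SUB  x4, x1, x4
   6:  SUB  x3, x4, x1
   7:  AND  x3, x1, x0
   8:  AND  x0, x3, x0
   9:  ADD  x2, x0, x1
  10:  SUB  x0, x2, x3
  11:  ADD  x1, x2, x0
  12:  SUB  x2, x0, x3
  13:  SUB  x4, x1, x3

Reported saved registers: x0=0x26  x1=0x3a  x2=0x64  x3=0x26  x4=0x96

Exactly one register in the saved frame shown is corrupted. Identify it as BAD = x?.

BAD = x1

after  0: x0=0x3e x1=0xad x2=0xd8 x3=0xc6 x4=0xa8  N=1 Z=0
after  1: x0=0x3e x1=0xbe x2=0xd8 x3=0xc6 x4=0xa8  N=1 Z=0
after  2: x0=0x3e x1=0x3e x2=0xd8 x3=0xc6 x4=0xa8  N=0 Z=0
after  3: x0=0x3e x1=0x3e x2=0x66 x3=0xc6 x4=0xa8  N=0 Z=0
after  4: x0=0x26 x1=0x3e x2=0x66 x3=0xc6 x4=0xa8  N=0 Z=0
after  5: x0=0x26 x1=0x3e x2=0x66 x3=0xc6 x4=0x96  N=1 Z=0
after  6: x0=0x26 x1=0x3e x2=0x66 x3=0x58 x4=0x96  N=0 Z=0
after  7: x0=0x26 x1=0x3e x2=0x66 x3=0x26 x4=0x96  N=0 Z=0
after  8: x0=0x26 x1=0x3e x2=0x66 x3=0x26 x4=0x96  N=0 Z=0
after  9: x0=0x26 x1=0x3e x2=0x64 x3=0x26 x4=0x96  N=0 Z=0
-- IRQ taken; context saved, return-PC = 10 --
mismatch: x1: reported 0x3a vs actual 0x3e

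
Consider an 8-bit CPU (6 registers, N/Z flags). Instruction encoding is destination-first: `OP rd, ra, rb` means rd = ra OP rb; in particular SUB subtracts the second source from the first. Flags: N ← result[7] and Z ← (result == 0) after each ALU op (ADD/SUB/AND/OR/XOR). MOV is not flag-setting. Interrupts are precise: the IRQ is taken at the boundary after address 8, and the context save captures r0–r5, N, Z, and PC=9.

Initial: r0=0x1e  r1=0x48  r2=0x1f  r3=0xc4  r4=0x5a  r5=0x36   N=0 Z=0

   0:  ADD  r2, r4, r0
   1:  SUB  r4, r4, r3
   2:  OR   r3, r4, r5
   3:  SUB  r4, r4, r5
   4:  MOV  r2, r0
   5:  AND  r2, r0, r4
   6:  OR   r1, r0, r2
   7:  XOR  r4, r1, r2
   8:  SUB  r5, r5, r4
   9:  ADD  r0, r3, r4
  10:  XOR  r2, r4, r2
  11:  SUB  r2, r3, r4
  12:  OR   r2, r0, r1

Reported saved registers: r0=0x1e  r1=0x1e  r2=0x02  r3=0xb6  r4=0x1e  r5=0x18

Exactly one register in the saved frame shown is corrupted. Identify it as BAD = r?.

after  0: r0=0x1e r1=0x48 r2=0x78 r3=0xc4 r4=0x5a r5=0x36  N=0 Z=0
after  1: r0=0x1e r1=0x48 r2=0x78 r3=0xc4 r4=0x96 r5=0x36  N=1 Z=0
after  2: r0=0x1e r1=0x48 r2=0x78 r3=0xb6 r4=0x96 r5=0x36  N=1 Z=0
after  3: r0=0x1e r1=0x48 r2=0x78 r3=0xb6 r4=0x60 r5=0x36  N=0 Z=0
after  4: r0=0x1e r1=0x48 r2=0x1e r3=0xb6 r4=0x60 r5=0x36  N=0 Z=0
after  5: r0=0x1e r1=0x48 r2=0x00 r3=0xb6 r4=0x60 r5=0x36  N=0 Z=1
after  6: r0=0x1e r1=0x1e r2=0x00 r3=0xb6 r4=0x60 r5=0x36  N=0 Z=0
after  7: r0=0x1e r1=0x1e r2=0x00 r3=0xb6 r4=0x1e r5=0x36  N=0 Z=0
after  8: r0=0x1e r1=0x1e r2=0x00 r3=0xb6 r4=0x1e r5=0x18  N=0 Z=0
-- IRQ taken; context saved, return-PC = 9 --
mismatch: r2: reported 0x02 vs actual 0x00

BAD = r2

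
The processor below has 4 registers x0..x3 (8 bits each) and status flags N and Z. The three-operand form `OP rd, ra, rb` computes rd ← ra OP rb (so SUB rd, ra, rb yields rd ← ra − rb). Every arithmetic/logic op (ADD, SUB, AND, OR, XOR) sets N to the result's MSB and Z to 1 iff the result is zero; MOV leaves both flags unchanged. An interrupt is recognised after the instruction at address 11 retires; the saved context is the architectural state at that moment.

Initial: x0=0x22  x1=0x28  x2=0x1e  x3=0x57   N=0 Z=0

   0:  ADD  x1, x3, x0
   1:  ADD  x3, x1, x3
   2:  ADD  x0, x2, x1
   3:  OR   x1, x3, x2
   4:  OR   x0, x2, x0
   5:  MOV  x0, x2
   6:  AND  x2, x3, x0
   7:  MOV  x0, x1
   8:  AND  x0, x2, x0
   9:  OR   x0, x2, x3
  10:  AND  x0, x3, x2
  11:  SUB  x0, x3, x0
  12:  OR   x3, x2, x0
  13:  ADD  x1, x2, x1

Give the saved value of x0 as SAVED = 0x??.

SAVED = 0xc0

after  0: x0=0x22 x1=0x79 x2=0x1e x3=0x57  N=0 Z=0
after  1: x0=0x22 x1=0x79 x2=0x1e x3=0xd0  N=1 Z=0
after  2: x0=0x97 x1=0x79 x2=0x1e x3=0xd0  N=1 Z=0
after  3: x0=0x97 x1=0xde x2=0x1e x3=0xd0  N=1 Z=0
after  4: x0=0x9f x1=0xde x2=0x1e x3=0xd0  N=1 Z=0
after  5: x0=0x1e x1=0xde x2=0x1e x3=0xd0  N=1 Z=0
after  6: x0=0x1e x1=0xde x2=0x10 x3=0xd0  N=0 Z=0
after  7: x0=0xde x1=0xde x2=0x10 x3=0xd0  N=0 Z=0
after  8: x0=0x10 x1=0xde x2=0x10 x3=0xd0  N=0 Z=0
after  9: x0=0xd0 x1=0xde x2=0x10 x3=0xd0  N=1 Z=0
after 10: x0=0x10 x1=0xde x2=0x10 x3=0xd0  N=0 Z=0
after 11: x0=0xc0 x1=0xde x2=0x10 x3=0xd0  N=1 Z=0
-- IRQ taken; context saved, return-PC = 12 --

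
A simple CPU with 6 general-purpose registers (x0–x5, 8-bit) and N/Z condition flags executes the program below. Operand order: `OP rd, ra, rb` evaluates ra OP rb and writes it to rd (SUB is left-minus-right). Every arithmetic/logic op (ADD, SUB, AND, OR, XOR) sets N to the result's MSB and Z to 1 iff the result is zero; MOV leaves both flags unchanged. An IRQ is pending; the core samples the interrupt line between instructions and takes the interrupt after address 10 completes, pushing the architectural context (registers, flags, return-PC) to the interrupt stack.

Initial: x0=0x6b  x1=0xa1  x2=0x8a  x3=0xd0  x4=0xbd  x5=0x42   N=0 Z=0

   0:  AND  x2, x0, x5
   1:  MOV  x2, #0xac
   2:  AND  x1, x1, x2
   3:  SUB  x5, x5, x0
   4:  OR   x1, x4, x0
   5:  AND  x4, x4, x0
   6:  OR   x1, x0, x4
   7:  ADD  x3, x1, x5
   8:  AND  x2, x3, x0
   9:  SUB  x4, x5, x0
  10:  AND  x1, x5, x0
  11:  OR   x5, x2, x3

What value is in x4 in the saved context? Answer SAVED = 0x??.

SAVED = 0x6c

after  0: x0=0x6b x1=0xa1 x2=0x42 x3=0xd0 x4=0xbd x5=0x42  N=0 Z=0
after  1: x0=0x6b x1=0xa1 x2=0xac x3=0xd0 x4=0xbd x5=0x42  N=0 Z=0
after  2: x0=0x6b x1=0xa0 x2=0xac x3=0xd0 x4=0xbd x5=0x42  N=1 Z=0
after  3: x0=0x6b x1=0xa0 x2=0xac x3=0xd0 x4=0xbd x5=0xd7  N=1 Z=0
after  4: x0=0x6b x1=0xff x2=0xac x3=0xd0 x4=0xbd x5=0xd7  N=1 Z=0
after  5: x0=0x6b x1=0xff x2=0xac x3=0xd0 x4=0x29 x5=0xd7  N=0 Z=0
after  6: x0=0x6b x1=0x6b x2=0xac x3=0xd0 x4=0x29 x5=0xd7  N=0 Z=0
after  7: x0=0x6b x1=0x6b x2=0xac x3=0x42 x4=0x29 x5=0xd7  N=0 Z=0
after  8: x0=0x6b x1=0x6b x2=0x42 x3=0x42 x4=0x29 x5=0xd7  N=0 Z=0
after  9: x0=0x6b x1=0x6b x2=0x42 x3=0x42 x4=0x6c x5=0xd7  N=0 Z=0
after 10: x0=0x6b x1=0x43 x2=0x42 x3=0x42 x4=0x6c x5=0xd7  N=0 Z=0
-- IRQ taken; context saved, return-PC = 11 --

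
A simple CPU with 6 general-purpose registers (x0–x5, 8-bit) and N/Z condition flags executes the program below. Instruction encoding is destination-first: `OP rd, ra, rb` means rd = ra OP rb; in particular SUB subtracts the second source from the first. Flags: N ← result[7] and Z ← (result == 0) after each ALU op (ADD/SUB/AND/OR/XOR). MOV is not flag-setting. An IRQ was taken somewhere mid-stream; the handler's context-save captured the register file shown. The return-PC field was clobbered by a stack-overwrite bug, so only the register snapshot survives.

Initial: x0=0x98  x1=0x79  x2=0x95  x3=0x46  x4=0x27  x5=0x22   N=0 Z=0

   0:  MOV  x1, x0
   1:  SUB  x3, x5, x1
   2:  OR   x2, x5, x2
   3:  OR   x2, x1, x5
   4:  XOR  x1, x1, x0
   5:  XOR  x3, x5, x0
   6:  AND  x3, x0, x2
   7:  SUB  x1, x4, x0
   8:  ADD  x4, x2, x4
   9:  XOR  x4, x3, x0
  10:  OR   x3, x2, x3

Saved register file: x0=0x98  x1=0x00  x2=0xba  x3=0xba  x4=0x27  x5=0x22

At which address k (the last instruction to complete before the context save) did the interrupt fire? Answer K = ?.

K = 5

after  0: x0=0x98 x1=0x98 x2=0x95 x3=0x46 x4=0x27 x5=0x22  N=0 Z=0
after  1: x0=0x98 x1=0x98 x2=0x95 x3=0x8a x4=0x27 x5=0x22  N=1 Z=0
after  2: x0=0x98 x1=0x98 x2=0xb7 x3=0x8a x4=0x27 x5=0x22  N=1 Z=0
after  3: x0=0x98 x1=0x98 x2=0xba x3=0x8a x4=0x27 x5=0x22  N=1 Z=0
after  4: x0=0x98 x1=0x00 x2=0xba x3=0x8a x4=0x27 x5=0x22  N=0 Z=1
after  5: x0=0x98 x1=0x00 x2=0xba x3=0xba x4=0x27 x5=0x22  N=1 Z=0
-- IRQ taken; context saved, return-PC = 6 --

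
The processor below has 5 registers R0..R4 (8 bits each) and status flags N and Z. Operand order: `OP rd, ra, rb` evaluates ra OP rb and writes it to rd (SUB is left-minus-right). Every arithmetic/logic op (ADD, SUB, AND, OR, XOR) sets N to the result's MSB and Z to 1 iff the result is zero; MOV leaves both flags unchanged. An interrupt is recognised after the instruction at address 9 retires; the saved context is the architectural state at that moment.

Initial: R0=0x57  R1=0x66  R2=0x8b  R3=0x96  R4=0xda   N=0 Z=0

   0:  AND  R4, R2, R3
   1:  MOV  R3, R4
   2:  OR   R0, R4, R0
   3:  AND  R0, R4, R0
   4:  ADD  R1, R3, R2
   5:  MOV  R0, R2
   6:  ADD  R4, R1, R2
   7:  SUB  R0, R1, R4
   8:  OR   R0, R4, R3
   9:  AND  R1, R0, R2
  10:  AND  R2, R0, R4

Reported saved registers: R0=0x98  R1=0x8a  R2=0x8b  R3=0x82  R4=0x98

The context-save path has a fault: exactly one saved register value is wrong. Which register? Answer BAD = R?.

after  0: R0=0x57 R1=0x66 R2=0x8b R3=0x96 R4=0x82  N=1 Z=0
after  1: R0=0x57 R1=0x66 R2=0x8b R3=0x82 R4=0x82  N=1 Z=0
after  2: R0=0xd7 R1=0x66 R2=0x8b R3=0x82 R4=0x82  N=1 Z=0
after  3: R0=0x82 R1=0x66 R2=0x8b R3=0x82 R4=0x82  N=1 Z=0
after  4: R0=0x82 R1=0x0d R2=0x8b R3=0x82 R4=0x82  N=0 Z=0
after  5: R0=0x8b R1=0x0d R2=0x8b R3=0x82 R4=0x82  N=0 Z=0
after  6: R0=0x8b R1=0x0d R2=0x8b R3=0x82 R4=0x98  N=1 Z=0
after  7: R0=0x75 R1=0x0d R2=0x8b R3=0x82 R4=0x98  N=0 Z=0
after  8: R0=0x9a R1=0x0d R2=0x8b R3=0x82 R4=0x98  N=1 Z=0
after  9: R0=0x9a R1=0x8a R2=0x8b R3=0x82 R4=0x98  N=1 Z=0
-- IRQ taken; context saved, return-PC = 10 --
mismatch: R0: reported 0x98 vs actual 0x9a

BAD = R0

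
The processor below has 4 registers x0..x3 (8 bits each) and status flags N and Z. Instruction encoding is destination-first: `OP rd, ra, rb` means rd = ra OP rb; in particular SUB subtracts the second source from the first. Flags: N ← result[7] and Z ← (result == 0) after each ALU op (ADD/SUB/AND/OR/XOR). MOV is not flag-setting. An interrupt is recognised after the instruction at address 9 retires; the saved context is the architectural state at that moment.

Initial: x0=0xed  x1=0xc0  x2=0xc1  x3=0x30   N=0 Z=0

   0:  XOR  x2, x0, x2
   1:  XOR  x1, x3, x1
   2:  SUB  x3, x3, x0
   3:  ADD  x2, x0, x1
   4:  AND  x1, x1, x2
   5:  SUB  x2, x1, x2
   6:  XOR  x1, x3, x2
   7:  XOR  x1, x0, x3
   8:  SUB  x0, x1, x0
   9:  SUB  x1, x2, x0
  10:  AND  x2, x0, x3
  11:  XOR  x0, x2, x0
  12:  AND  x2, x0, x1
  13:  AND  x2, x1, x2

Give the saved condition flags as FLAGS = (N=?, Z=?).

FLAGS = (N=0, Z=0)

after  0: x0=0xed x1=0xc0 x2=0x2c x3=0x30  N=0 Z=0
after  1: x0=0xed x1=0xf0 x2=0x2c x3=0x30  N=1 Z=0
after  2: x0=0xed x1=0xf0 x2=0x2c x3=0x43  N=0 Z=0
after  3: x0=0xed x1=0xf0 x2=0xdd x3=0x43  N=1 Z=0
after  4: x0=0xed x1=0xd0 x2=0xdd x3=0x43  N=1 Z=0
after  5: x0=0xed x1=0xd0 x2=0xf3 x3=0x43  N=1 Z=0
after  6: x0=0xed x1=0xb0 x2=0xf3 x3=0x43  N=1 Z=0
after  7: x0=0xed x1=0xae x2=0xf3 x3=0x43  N=1 Z=0
after  8: x0=0xc1 x1=0xae x2=0xf3 x3=0x43  N=1 Z=0
after  9: x0=0xc1 x1=0x32 x2=0xf3 x3=0x43  N=0 Z=0
-- IRQ taken; context saved, return-PC = 10 --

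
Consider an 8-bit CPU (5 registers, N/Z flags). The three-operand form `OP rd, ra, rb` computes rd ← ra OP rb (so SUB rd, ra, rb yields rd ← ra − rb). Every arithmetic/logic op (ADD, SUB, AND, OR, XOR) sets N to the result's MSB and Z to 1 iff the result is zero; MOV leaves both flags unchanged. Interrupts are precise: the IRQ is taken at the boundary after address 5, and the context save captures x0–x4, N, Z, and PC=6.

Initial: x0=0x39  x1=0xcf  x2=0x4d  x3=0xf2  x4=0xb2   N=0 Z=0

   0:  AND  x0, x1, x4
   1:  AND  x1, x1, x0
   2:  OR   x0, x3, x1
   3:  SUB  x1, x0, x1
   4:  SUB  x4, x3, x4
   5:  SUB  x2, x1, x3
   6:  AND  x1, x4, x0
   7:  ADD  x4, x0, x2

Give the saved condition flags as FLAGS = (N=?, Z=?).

FLAGS = (N=0, Z=0)

after  0: x0=0x82 x1=0xcf x2=0x4d x3=0xf2 x4=0xb2  N=1 Z=0
after  1: x0=0x82 x1=0x82 x2=0x4d x3=0xf2 x4=0xb2  N=1 Z=0
after  2: x0=0xf2 x1=0x82 x2=0x4d x3=0xf2 x4=0xb2  N=1 Z=0
after  3: x0=0xf2 x1=0x70 x2=0x4d x3=0xf2 x4=0xb2  N=0 Z=0
after  4: x0=0xf2 x1=0x70 x2=0x4d x3=0xf2 x4=0x40  N=0 Z=0
after  5: x0=0xf2 x1=0x70 x2=0x7e x3=0xf2 x4=0x40  N=0 Z=0
-- IRQ taken; context saved, return-PC = 6 --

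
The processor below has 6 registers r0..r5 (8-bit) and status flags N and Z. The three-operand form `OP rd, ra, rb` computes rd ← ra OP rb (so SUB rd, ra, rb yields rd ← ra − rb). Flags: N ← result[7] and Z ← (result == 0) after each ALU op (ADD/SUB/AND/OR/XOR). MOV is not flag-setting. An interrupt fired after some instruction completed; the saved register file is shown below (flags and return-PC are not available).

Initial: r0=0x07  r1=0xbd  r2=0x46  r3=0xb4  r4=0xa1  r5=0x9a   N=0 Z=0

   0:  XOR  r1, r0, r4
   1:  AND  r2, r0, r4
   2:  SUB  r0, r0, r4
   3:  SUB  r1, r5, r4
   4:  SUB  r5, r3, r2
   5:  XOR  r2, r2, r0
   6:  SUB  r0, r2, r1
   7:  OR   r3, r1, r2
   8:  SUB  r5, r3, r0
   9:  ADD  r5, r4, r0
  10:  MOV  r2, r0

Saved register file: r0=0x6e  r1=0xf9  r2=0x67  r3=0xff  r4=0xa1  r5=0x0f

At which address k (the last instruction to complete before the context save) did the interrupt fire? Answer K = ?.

K = 9

after  0: r0=0x07 r1=0xa6 r2=0x46 r3=0xb4 r4=0xa1 r5=0x9a  N=1 Z=0
after  1: r0=0x07 r1=0xa6 r2=0x01 r3=0xb4 r4=0xa1 r5=0x9a  N=0 Z=0
after  2: r0=0x66 r1=0xa6 r2=0x01 r3=0xb4 r4=0xa1 r5=0x9a  N=0 Z=0
after  3: r0=0x66 r1=0xf9 r2=0x01 r3=0xb4 r4=0xa1 r5=0x9a  N=1 Z=0
after  4: r0=0x66 r1=0xf9 r2=0x01 r3=0xb4 r4=0xa1 r5=0xb3  N=1 Z=0
after  5: r0=0x66 r1=0xf9 r2=0x67 r3=0xb4 r4=0xa1 r5=0xb3  N=0 Z=0
after  6: r0=0x6e r1=0xf9 r2=0x67 r3=0xb4 r4=0xa1 r5=0xb3  N=0 Z=0
after  7: r0=0x6e r1=0xf9 r2=0x67 r3=0xff r4=0xa1 r5=0xb3  N=1 Z=0
after  8: r0=0x6e r1=0xf9 r2=0x67 r3=0xff r4=0xa1 r5=0x91  N=1 Z=0
after  9: r0=0x6e r1=0xf9 r2=0x67 r3=0xff r4=0xa1 r5=0x0f  N=0 Z=0
-- IRQ taken; context saved, return-PC = 10 --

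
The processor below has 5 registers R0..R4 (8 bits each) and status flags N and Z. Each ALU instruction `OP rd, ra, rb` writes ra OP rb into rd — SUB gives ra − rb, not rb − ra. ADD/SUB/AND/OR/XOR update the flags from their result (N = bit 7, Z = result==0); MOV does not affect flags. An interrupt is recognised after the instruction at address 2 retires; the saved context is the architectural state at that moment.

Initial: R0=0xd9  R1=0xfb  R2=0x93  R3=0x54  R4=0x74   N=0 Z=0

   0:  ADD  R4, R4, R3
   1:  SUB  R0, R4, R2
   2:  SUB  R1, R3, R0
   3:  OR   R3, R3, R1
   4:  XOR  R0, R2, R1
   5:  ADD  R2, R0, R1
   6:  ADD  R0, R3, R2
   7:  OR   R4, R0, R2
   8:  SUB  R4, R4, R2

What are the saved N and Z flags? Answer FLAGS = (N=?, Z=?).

FLAGS = (N=0, Z=0)

after  0: R0=0xd9 R1=0xfb R2=0x93 R3=0x54 R4=0xc8  N=1 Z=0
after  1: R0=0x35 R1=0xfb R2=0x93 R3=0x54 R4=0xc8  N=0 Z=0
after  2: R0=0x35 R1=0x1f R2=0x93 R3=0x54 R4=0xc8  N=0 Z=0
-- IRQ taken; context saved, return-PC = 3 --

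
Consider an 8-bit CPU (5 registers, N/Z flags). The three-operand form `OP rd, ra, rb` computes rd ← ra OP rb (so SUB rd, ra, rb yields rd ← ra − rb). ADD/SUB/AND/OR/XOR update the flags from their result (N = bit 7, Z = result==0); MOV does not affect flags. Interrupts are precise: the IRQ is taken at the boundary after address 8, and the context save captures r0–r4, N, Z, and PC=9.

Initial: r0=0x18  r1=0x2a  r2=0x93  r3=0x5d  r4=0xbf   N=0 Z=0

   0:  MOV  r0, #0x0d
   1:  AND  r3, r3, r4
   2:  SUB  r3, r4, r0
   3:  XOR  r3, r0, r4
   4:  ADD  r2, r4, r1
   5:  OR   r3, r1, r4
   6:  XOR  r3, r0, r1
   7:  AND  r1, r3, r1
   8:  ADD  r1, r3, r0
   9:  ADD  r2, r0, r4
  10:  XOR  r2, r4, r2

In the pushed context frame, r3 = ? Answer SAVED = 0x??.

SAVED = 0x27

after  0: r0=0x0d r1=0x2a r2=0x93 r3=0x5d r4=0xbf  N=0 Z=0
after  1: r0=0x0d r1=0x2a r2=0x93 r3=0x1d r4=0xbf  N=0 Z=0
after  2: r0=0x0d r1=0x2a r2=0x93 r3=0xb2 r4=0xbf  N=1 Z=0
after  3: r0=0x0d r1=0x2a r2=0x93 r3=0xb2 r4=0xbf  N=1 Z=0
after  4: r0=0x0d r1=0x2a r2=0xe9 r3=0xb2 r4=0xbf  N=1 Z=0
after  5: r0=0x0d r1=0x2a r2=0xe9 r3=0xbf r4=0xbf  N=1 Z=0
after  6: r0=0x0d r1=0x2a r2=0xe9 r3=0x27 r4=0xbf  N=0 Z=0
after  7: r0=0x0d r1=0x22 r2=0xe9 r3=0x27 r4=0xbf  N=0 Z=0
after  8: r0=0x0d r1=0x34 r2=0xe9 r3=0x27 r4=0xbf  N=0 Z=0
-- IRQ taken; context saved, return-PC = 9 --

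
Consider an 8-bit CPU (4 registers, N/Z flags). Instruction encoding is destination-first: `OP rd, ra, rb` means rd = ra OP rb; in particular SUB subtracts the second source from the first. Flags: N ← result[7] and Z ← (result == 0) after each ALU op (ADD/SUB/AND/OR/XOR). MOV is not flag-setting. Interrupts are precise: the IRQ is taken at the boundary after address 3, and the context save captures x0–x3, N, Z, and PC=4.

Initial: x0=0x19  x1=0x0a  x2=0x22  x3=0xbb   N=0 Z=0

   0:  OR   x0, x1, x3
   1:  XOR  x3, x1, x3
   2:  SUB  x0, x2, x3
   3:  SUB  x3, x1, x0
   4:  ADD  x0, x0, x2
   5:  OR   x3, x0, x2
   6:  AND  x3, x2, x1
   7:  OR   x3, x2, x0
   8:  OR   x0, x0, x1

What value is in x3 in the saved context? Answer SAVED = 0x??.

SAVED = 0x99

after  0: x0=0xbb x1=0x0a x2=0x22 x3=0xbb  N=1 Z=0
after  1: x0=0xbb x1=0x0a x2=0x22 x3=0xb1  N=1 Z=0
after  2: x0=0x71 x1=0x0a x2=0x22 x3=0xb1  N=0 Z=0
after  3: x0=0x71 x1=0x0a x2=0x22 x3=0x99  N=1 Z=0
-- IRQ taken; context saved, return-PC = 4 --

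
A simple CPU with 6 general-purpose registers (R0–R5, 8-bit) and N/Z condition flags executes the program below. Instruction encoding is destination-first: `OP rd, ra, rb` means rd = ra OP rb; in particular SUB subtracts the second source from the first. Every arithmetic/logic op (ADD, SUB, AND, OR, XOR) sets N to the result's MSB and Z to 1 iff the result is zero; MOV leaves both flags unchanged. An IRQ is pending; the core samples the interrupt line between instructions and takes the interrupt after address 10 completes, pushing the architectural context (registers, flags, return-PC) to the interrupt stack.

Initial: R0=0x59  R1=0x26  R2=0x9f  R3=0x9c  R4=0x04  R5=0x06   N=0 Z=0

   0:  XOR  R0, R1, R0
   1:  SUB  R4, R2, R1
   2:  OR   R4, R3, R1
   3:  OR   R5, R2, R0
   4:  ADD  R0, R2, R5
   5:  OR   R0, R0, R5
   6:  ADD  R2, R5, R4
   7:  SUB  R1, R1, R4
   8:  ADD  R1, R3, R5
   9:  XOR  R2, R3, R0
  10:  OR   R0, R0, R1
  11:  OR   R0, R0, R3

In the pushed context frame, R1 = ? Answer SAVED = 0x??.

SAVED = 0x9b

after  0: R0=0x7f R1=0x26 R2=0x9f R3=0x9c R4=0x04 R5=0x06  N=0 Z=0
after  1: R0=0x7f R1=0x26 R2=0x9f R3=0x9c R4=0x79 R5=0x06  N=0 Z=0
after  2: R0=0x7f R1=0x26 R2=0x9f R3=0x9c R4=0xbe R5=0x06  N=1 Z=0
after  3: R0=0x7f R1=0x26 R2=0x9f R3=0x9c R4=0xbe R5=0xff  N=1 Z=0
after  4: R0=0x9e R1=0x26 R2=0x9f R3=0x9c R4=0xbe R5=0xff  N=1 Z=0
after  5: R0=0xff R1=0x26 R2=0x9f R3=0x9c R4=0xbe R5=0xff  N=1 Z=0
after  6: R0=0xff R1=0x26 R2=0xbd R3=0x9c R4=0xbe R5=0xff  N=1 Z=0
after  7: R0=0xff R1=0x68 R2=0xbd R3=0x9c R4=0xbe R5=0xff  N=0 Z=0
after  8: R0=0xff R1=0x9b R2=0xbd R3=0x9c R4=0xbe R5=0xff  N=1 Z=0
after  9: R0=0xff R1=0x9b R2=0x63 R3=0x9c R4=0xbe R5=0xff  N=0 Z=0
after 10: R0=0xff R1=0x9b R2=0x63 R3=0x9c R4=0xbe R5=0xff  N=1 Z=0
-- IRQ taken; context saved, return-PC = 11 --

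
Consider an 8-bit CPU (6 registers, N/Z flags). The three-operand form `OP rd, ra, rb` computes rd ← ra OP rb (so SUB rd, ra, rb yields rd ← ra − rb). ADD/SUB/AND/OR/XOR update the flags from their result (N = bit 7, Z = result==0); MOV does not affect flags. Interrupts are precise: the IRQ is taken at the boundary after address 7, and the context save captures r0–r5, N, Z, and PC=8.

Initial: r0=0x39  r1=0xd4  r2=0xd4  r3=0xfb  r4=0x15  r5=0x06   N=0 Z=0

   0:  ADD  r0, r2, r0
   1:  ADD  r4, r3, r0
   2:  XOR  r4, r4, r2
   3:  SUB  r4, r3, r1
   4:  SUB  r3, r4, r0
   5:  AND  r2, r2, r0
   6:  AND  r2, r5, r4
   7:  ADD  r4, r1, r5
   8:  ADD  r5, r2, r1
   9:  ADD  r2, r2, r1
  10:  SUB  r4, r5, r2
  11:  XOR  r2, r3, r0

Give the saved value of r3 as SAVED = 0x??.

SAVED = 0x1a

after  0: r0=0x0d r1=0xd4 r2=0xd4 r3=0xfb r4=0x15 r5=0x06  N=0 Z=0
after  1: r0=0x0d r1=0xd4 r2=0xd4 r3=0xfb r4=0x08 r5=0x06  N=0 Z=0
after  2: r0=0x0d r1=0xd4 r2=0xd4 r3=0xfb r4=0xdc r5=0x06  N=1 Z=0
after  3: r0=0x0d r1=0xd4 r2=0xd4 r3=0xfb r4=0x27 r5=0x06  N=0 Z=0
after  4: r0=0x0d r1=0xd4 r2=0xd4 r3=0x1a r4=0x27 r5=0x06  N=0 Z=0
after  5: r0=0x0d r1=0xd4 r2=0x04 r3=0x1a r4=0x27 r5=0x06  N=0 Z=0
after  6: r0=0x0d r1=0xd4 r2=0x06 r3=0x1a r4=0x27 r5=0x06  N=0 Z=0
after  7: r0=0x0d r1=0xd4 r2=0x06 r3=0x1a r4=0xda r5=0x06  N=1 Z=0
-- IRQ taken; context saved, return-PC = 8 --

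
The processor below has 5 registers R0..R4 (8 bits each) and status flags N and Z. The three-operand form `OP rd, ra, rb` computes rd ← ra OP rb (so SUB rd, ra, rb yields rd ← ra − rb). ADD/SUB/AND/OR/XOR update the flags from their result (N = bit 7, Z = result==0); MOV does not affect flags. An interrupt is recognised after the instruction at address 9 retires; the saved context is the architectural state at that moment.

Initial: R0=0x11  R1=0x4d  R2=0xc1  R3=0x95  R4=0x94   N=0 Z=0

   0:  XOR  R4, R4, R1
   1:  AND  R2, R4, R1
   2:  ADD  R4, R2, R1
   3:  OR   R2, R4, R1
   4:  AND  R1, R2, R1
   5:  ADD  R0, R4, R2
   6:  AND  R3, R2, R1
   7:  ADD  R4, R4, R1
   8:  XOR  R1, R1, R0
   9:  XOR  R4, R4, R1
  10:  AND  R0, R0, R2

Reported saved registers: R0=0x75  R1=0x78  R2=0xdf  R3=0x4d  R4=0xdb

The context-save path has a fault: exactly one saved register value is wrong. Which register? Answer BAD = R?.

BAD = R1

after  0: R0=0x11 R1=0x4d R2=0xc1 R3=0x95 R4=0xd9  N=1 Z=0
after  1: R0=0x11 R1=0x4d R2=0x49 R3=0x95 R4=0xd9  N=0 Z=0
after  2: R0=0x11 R1=0x4d R2=0x49 R3=0x95 R4=0x96  N=1 Z=0
after  3: R0=0x11 R1=0x4d R2=0xdf R3=0x95 R4=0x96  N=1 Z=0
after  4: R0=0x11 R1=0x4d R2=0xdf R3=0x95 R4=0x96  N=0 Z=0
after  5: R0=0x75 R1=0x4d R2=0xdf R3=0x95 R4=0x96  N=0 Z=0
after  6: R0=0x75 R1=0x4d R2=0xdf R3=0x4d R4=0x96  N=0 Z=0
after  7: R0=0x75 R1=0x4d R2=0xdf R3=0x4d R4=0xe3  N=1 Z=0
after  8: R0=0x75 R1=0x38 R2=0xdf R3=0x4d R4=0xe3  N=0 Z=0
after  9: R0=0x75 R1=0x38 R2=0xdf R3=0x4d R4=0xdb  N=1 Z=0
-- IRQ taken; context saved, return-PC = 10 --
mismatch: R1: reported 0x78 vs actual 0x38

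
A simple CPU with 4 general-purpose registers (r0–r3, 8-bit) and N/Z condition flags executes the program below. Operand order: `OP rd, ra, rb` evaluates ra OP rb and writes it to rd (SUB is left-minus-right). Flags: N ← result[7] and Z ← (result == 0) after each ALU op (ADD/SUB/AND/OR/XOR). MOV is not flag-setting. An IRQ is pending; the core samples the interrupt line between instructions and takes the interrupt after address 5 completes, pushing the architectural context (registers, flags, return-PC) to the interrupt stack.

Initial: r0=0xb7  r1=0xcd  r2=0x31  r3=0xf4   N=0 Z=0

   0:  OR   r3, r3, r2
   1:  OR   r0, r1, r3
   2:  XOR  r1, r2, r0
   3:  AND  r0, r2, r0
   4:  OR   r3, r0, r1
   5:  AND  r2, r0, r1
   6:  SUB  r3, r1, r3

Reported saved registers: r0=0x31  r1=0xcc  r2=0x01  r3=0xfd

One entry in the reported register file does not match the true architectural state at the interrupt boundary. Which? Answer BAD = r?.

BAD = r2

after  0: r0=0xb7 r1=0xcd r2=0x31 r3=0xf5  N=1 Z=0
after  1: r0=0xfd r1=0xcd r2=0x31 r3=0xf5  N=1 Z=0
after  2: r0=0xfd r1=0xcc r2=0x31 r3=0xf5  N=1 Z=0
after  3: r0=0x31 r1=0xcc r2=0x31 r3=0xf5  N=0 Z=0
after  4: r0=0x31 r1=0xcc r2=0x31 r3=0xfd  N=1 Z=0
after  5: r0=0x31 r1=0xcc r2=0x00 r3=0xfd  N=0 Z=1
-- IRQ taken; context saved, return-PC = 6 --
mismatch: r2: reported 0x01 vs actual 0x00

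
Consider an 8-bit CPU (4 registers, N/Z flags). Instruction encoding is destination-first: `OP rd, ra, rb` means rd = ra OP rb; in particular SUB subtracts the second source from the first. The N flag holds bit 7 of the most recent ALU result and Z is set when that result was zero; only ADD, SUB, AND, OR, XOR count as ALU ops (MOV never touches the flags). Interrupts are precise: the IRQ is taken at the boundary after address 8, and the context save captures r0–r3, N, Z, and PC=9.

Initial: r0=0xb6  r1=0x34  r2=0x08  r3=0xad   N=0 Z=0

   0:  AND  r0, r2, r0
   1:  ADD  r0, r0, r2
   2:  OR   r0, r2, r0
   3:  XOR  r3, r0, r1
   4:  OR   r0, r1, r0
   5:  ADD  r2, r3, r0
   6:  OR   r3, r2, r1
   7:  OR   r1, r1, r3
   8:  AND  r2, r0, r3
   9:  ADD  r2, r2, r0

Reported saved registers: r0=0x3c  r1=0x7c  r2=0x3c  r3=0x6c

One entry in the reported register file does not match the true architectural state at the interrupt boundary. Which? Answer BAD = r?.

BAD = r3

after  0: r0=0x00 r1=0x34 r2=0x08 r3=0xad  N=0 Z=1
after  1: r0=0x08 r1=0x34 r2=0x08 r3=0xad  N=0 Z=0
after  2: r0=0x08 r1=0x34 r2=0x08 r3=0xad  N=0 Z=0
after  3: r0=0x08 r1=0x34 r2=0x08 r3=0x3c  N=0 Z=0
after  4: r0=0x3c r1=0x34 r2=0x08 r3=0x3c  N=0 Z=0
after  5: r0=0x3c r1=0x34 r2=0x78 r3=0x3c  N=0 Z=0
after  6: r0=0x3c r1=0x34 r2=0x78 r3=0x7c  N=0 Z=0
after  7: r0=0x3c r1=0x7c r2=0x78 r3=0x7c  N=0 Z=0
after  8: r0=0x3c r1=0x7c r2=0x3c r3=0x7c  N=0 Z=0
-- IRQ taken; context saved, return-PC = 9 --
mismatch: r3: reported 0x6c vs actual 0x7c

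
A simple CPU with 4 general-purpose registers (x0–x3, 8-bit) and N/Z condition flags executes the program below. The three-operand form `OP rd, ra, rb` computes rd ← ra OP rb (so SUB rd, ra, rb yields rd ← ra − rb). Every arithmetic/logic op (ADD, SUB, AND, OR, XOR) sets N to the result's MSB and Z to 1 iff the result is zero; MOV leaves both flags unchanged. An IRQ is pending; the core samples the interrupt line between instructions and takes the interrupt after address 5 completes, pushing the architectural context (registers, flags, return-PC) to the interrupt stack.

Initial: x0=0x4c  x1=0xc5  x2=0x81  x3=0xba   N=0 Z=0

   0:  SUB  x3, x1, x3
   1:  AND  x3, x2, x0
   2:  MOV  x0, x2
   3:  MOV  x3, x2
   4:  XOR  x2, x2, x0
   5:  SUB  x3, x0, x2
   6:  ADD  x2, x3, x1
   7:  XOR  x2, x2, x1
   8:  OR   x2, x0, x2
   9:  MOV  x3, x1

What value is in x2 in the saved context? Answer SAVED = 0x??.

after  0: x0=0x4c x1=0xc5 x2=0x81 x3=0x0b  N=0 Z=0
after  1: x0=0x4c x1=0xc5 x2=0x81 x3=0x00  N=0 Z=1
after  2: x0=0x81 x1=0xc5 x2=0x81 x3=0x00  N=0 Z=1
after  3: x0=0x81 x1=0xc5 x2=0x81 x3=0x81  N=0 Z=1
after  4: x0=0x81 x1=0xc5 x2=0x00 x3=0x81  N=0 Z=1
after  5: x0=0x81 x1=0xc5 x2=0x00 x3=0x81  N=1 Z=0
-- IRQ taken; context saved, return-PC = 6 --

SAVED = 0x00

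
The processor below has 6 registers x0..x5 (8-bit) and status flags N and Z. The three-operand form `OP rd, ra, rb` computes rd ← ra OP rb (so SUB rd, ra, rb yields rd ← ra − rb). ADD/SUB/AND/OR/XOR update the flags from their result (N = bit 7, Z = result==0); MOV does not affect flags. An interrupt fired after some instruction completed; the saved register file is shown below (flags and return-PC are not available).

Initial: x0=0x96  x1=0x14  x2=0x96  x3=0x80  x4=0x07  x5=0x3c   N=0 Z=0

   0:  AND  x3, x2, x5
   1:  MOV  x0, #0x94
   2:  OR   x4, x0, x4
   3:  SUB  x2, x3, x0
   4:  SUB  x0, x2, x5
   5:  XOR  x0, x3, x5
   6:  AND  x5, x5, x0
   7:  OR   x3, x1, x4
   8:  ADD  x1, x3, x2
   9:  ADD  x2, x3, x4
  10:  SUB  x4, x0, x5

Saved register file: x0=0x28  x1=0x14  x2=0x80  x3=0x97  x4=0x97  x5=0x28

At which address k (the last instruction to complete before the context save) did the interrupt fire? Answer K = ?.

K = 7

after  0: x0=0x96 x1=0x14 x2=0x96 x3=0x14 x4=0x07 x5=0x3c  N=0 Z=0
after  1: x0=0x94 x1=0x14 x2=0x96 x3=0x14 x4=0x07 x5=0x3c  N=0 Z=0
after  2: x0=0x94 x1=0x14 x2=0x96 x3=0x14 x4=0x97 x5=0x3c  N=1 Z=0
after  3: x0=0x94 x1=0x14 x2=0x80 x3=0x14 x4=0x97 x5=0x3c  N=1 Z=0
after  4: x0=0x44 x1=0x14 x2=0x80 x3=0x14 x4=0x97 x5=0x3c  N=0 Z=0
after  5: x0=0x28 x1=0x14 x2=0x80 x3=0x14 x4=0x97 x5=0x3c  N=0 Z=0
after  6: x0=0x28 x1=0x14 x2=0x80 x3=0x14 x4=0x97 x5=0x28  N=0 Z=0
after  7: x0=0x28 x1=0x14 x2=0x80 x3=0x97 x4=0x97 x5=0x28  N=1 Z=0
-- IRQ taken; context saved, return-PC = 8 --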